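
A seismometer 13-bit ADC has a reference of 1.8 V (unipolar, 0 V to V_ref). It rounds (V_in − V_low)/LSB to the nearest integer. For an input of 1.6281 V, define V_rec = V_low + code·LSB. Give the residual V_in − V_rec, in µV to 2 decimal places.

One LSB is 1.8 V / 8192 = 219.73 µV.
(1.6281 − 0)/0.000219727 = 7409.6640; round gives code 7410.
Code 7410 maps back to 0 + 7410×0.000219727 V = 1.6281738 V.
Error = 1.6281 − 1.6281738 = -7.38281e-05 V = -73.83 µV.

-73.83 µV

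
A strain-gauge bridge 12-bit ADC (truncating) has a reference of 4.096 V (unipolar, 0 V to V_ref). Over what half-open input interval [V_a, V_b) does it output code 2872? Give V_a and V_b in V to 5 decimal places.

[2.87200 V, 2.87300 V)

LSB = 4.096/2^12 = 1.000 mV.
V_a = V_low + 2872·LSB = 2.872 V; V_b = V_low + 2873·LSB = 2.873 V.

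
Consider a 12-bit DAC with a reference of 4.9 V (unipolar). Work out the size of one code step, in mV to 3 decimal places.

1.196 mV

Full-scale span = 4.9 V.
LSB = 4.9 / 2^12 = 4.9 / 4096 = 0.00119629 V = 1.196 mV.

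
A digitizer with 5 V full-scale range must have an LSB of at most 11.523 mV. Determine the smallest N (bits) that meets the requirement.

9 bits

Number of steps required ≥ 5 V / 11.523 mV = 433.91.
Need 2^N ≥ 433.91; 2^8 = 256, 2^9 = 512.
Minimum N = 9.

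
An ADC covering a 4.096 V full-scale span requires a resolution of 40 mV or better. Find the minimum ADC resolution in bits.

7 bits

Number of steps required ≥ 4.096 V / 40 mV = 102.40.
Need 2^N ≥ 102.40; 2^6 = 64, 2^7 = 128.
Minimum N = 7.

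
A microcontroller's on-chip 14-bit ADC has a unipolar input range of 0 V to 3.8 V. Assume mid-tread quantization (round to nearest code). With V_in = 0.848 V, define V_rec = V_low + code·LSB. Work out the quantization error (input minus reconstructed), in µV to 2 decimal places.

One LSB is 3.8 V / 16384 = 231.93 µV.
(0.848 − 0)/0.000231934 = 3656.2189; round gives code 3656.
Code 3656 maps back to 0 + 3656×0.000231934 V = 0.84794922 V.
Error = 0.848 − 0.84794922 = 5.07812e-05 V = 50.78 µV.

50.78 µV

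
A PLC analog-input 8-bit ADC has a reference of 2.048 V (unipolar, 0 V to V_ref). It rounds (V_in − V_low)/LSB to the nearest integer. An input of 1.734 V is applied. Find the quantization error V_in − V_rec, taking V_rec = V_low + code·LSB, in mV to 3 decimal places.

LSB = 2.048/2^8 = 8.000 mV.
(1.734 − 0)/0.008 = 216.7500; round gives code 217.
V_rec = 0 + 217·0.008 = 1.736 V.
Difference: -0.002 V → -2.000 mV.

-2.000 mV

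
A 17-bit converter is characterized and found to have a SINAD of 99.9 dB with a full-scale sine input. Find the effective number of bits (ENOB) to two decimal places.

ENOB = (SINAD − 1.76) / 6.02 = (99.9 − 1.76)/6.02 = 16.302.

16.30 bits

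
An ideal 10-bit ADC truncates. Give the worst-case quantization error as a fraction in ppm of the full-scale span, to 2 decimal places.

976.56 ppm

Truncating → worst-case error = 1 LSB = V_FS/2^10, so 1e+06/1024 = 976.562 ppm of full scale.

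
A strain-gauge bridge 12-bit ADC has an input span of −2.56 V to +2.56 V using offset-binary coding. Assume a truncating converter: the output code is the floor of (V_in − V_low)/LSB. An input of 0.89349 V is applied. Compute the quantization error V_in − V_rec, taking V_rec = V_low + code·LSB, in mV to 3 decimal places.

Step size: 5.12 V ÷ 2^12 = 1.250 mV.
Scaled input = 2762.7920 LSBs, so code = 2762.
Code 2762 maps back to (−2.56) + 2762×0.00125 V = 0.8925 V.
V_in − V_rec = 0.00099 V = 0.990 mV.

0.990 mV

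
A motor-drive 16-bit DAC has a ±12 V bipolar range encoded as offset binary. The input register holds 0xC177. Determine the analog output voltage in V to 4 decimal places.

6.1373 V

LSB = 24 V / 2^16 = 366.21 µV.
Code 0xC177 = 49527 decimal.
V_out = (−12) + 49527 × 0.000366211 V = 6.13733 V.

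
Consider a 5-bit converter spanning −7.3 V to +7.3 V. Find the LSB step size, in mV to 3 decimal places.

Full-scale span = 14.6 V.
LSB = 14.6 / 2^5 = 14.6 / 32 = 0.45625 V = 456.250 mV.

456.250 mV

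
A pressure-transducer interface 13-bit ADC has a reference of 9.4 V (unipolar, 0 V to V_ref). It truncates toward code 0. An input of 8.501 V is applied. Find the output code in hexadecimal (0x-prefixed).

code 0x1CF0 (decimal 7408)

LSB = 9.4 V / 8192 = 1.147 mV.
(V_in − V_low)/LSB = (8.501 − 0) / 0.00114746 = 7408.531.
So the output code is 7408.
In hexadecimal (0x-prefixed): 0x1CF0.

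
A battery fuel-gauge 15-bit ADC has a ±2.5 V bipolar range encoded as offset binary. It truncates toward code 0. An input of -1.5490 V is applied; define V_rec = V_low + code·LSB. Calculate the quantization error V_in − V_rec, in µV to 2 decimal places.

72.27 µV

One LSB is 5 V / 32768 = 152.59 µV.
(V_in − V_low)/LSB = (-1.5490 − (−2.5))/0.000152588 = 6232.4736 → code 6232 (floor).
Code 6232 maps back to (−2.5) + 6232×0.000152588 V = -1.5490723 V.
Difference: 7.22656e-05 V → 72.27 µV.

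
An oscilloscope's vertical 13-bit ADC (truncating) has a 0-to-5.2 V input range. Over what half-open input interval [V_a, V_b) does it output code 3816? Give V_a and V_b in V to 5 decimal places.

LSB = 5.2/2^13 = 0.635 mV.
V_a = V_low + 3816·LSB = 2.42227 V; V_b = V_low + 3817·LSB = 2.4229 V.

[2.42227 V, 2.42290 V)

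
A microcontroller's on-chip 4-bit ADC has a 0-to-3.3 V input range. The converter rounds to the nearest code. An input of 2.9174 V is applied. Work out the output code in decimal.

code 14

LSB = 3.3 V / 16 = 206.250 mV.
Input sits at 14.145 steps above V_low.
So the output code is 14.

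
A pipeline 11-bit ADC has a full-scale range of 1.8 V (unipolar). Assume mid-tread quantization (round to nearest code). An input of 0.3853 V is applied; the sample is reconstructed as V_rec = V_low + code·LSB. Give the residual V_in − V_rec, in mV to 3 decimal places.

Step size: 1.8 V ÷ 2^11 = 0.879 mV.
(0.3853 − 0)/0.000878906 = 438.3858; round gives code 438.
Code 438 maps back to 0 + 438×0.000878906 V = 0.38496094 V.
Error = 0.3853 − 0.38496094 = 0.000339063 V = 0.339 mV.

0.339 mV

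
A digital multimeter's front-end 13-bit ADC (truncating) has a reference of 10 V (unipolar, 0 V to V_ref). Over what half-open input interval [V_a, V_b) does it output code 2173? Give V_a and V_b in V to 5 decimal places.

LSB = 10/2^13 = 1.221 mV.
V_a = V_low + 2173·LSB = 2.65259 V; V_b = V_low + 2174·LSB = 2.65381 V.

[2.65259 V, 2.65381 V)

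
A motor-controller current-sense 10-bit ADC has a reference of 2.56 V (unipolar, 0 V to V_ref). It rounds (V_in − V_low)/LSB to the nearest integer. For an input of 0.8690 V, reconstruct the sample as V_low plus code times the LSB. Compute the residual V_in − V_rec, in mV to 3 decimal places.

-1.000 mV

One LSB is 2.56 V / 1024 = 2.500 mV.
(V_in − V_low)/LSB = (0.8690 − 0)/0.0025 = 347.6000 → code 348 (round).
V_rec = 0 + 348·0.0025 = 0.87 V.
V_in − V_rec = -0.001 V = -1.000 mV.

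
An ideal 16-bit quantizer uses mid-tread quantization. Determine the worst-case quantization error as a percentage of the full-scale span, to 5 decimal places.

0.00076 %

Rounding → worst-case error = ½ LSB = V_FS/2^17, so 100/131072 = 0.000762939 % of full scale.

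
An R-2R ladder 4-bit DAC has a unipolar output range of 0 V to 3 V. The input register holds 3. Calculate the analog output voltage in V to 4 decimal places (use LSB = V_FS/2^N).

LSB = 3 V / 2^4 = 187.500 mV.
V_out = 0 + 3 × 0.1875 V = 0.5625 V.

0.5625 V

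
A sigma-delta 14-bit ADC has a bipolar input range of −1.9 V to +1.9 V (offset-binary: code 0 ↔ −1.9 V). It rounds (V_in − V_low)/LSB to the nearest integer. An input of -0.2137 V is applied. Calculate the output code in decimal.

code 7271

Full-scale span = 3.8 V; LSB = 3.8/2^14 = 231.93 µV.
(V_in − V_low)/LSB = (-0.2137 − (−1.9)) / 0.000231934 = 7270.616.
round(7270.616) = 7271.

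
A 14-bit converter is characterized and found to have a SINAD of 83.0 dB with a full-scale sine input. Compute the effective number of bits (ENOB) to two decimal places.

13.50 bits

ENOB = (SINAD − 1.76) / 6.02 = (83.0 − 1.76)/6.02 = 13.495.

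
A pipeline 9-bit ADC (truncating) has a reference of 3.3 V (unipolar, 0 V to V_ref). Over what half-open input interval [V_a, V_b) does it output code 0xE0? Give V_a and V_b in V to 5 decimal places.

[1.44375 V, 1.45020 V)

LSB = 3.3/2^9 = 6.445 mV.
Code 0xE0 = 224 decimal.
V_a = V_low + 224·LSB = 1.44375 V; V_b = V_low + 225·LSB = 1.4502 V.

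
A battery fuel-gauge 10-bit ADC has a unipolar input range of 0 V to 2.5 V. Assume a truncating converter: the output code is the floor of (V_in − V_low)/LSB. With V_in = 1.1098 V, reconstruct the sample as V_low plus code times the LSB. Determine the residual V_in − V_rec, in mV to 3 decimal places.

One LSB is 2.5 V / 1024 = 2.441 mV.
(V_in − V_low)/LSB = (1.1098 − 0)/0.00244141 = 454.5741 → code 454 (floor).
V_rec = 0 + 454·0.00244141 = 1.1083984 V.
Difference: 0.00140156 V → 1.402 mV.

1.402 mV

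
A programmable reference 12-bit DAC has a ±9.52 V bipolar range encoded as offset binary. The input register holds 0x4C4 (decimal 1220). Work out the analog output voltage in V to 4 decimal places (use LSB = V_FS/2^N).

LSB = 19.04 V / 2^12 = 4.648 mV.
Code 0x4C4 = 1220 decimal.
V_out = (−9.52) + 1220 × 0.00464844 V = -3.84891 V.

-3.8489 V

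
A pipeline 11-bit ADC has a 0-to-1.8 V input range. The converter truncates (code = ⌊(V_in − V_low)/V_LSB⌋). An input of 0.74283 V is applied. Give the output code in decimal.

code 845

LSB = 1.8 V / 2048 = 0.879 mV.
(V_in − V_low)/LSB = (0.74283 − 0) / 0.000878906 = 845.175.
⌊·⌋(845.175) = 845.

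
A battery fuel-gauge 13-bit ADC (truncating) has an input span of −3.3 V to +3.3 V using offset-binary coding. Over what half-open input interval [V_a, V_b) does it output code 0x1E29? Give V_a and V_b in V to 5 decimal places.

[2.92053 V, 2.92134 V)

LSB = 6.6/2^13 = 0.806 mV.
Code 0x1E29 = 7721 decimal.
V_a = V_low + 7721·LSB = 2.92053 V; V_b = V_low + 7722·LSB = 2.92134 V.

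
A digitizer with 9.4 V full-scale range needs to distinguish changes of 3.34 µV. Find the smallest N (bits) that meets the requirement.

22 bits

Number of steps required ≥ 9.4 V / 3.34 µV = 2814371.26.
Need 2^N ≥ 2814371.26; 2^21 = 2097152, 2^22 = 4194304.
Minimum N = 22.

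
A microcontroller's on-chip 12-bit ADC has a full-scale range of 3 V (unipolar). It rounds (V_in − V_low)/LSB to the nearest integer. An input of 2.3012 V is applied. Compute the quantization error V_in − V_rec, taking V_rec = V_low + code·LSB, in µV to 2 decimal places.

-69.53 µV

Step size: 3 V ÷ 2^12 = 0.732 mV.
Scaled input = 3141.9051 LSBs, so code = 3142.
V_rec = 0 + 3142·0.000732422 = 2.3012695 V.
V_in − V_rec = -6.95312e-05 V = -69.53 µV.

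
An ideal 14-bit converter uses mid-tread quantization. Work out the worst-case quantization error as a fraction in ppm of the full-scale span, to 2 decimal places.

30.52 ppm

Rounding → worst-case error = ½ LSB = V_FS/2^15, so 1e+06/32768 = 30.5176 ppm of full scale.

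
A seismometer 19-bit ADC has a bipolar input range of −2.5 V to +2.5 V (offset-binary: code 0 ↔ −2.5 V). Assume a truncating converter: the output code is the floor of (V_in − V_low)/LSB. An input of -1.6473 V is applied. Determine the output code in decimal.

code 89412

With 524288 levels over 5 V, one step is 9.54 µV.
(-1.6473 − (−2.5)) / 9.53674e-06 = 89412.076 LSBs.
Floor → code 89412.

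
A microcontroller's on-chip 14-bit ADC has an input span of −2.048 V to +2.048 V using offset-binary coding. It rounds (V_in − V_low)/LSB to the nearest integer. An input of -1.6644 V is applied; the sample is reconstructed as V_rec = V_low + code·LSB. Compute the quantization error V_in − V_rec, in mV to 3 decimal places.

Step size: 4.096 V ÷ 2^14 = 250.00 µV.
(V_in − V_low)/LSB = (-1.6644 − (−2.048))/0.00025 = 1534.4000 → code 1534 (round).
V_rec = (−2.048) + 1534·0.00025 = -1.6645 V.
Difference: 0.0001 V → 0.100 mV.

0.100 mV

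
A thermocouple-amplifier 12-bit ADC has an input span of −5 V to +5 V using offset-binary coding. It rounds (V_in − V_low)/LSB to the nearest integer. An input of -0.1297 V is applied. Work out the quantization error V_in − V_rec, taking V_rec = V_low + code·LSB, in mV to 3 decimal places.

LSB = 10/2^12 = 2.441 mV.
Scaled input = 1994.8749 LSBs, so code = 1995.
Reconstructed: -0.12939453 V.
V_in − V_rec = -0.000305469 V = -0.305 mV.

-0.305 mV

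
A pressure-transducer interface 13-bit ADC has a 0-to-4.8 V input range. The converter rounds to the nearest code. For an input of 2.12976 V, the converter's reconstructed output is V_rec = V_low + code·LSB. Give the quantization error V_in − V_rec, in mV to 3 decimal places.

LSB = 4.8/2^13 = 0.586 mV.
(V_in − V_low)/LSB = (2.12976 − 0)/0.000585937 = 3634.7904 → code 3635 (round).
Code 3635 maps back to 0 + 3635×0.000585937 V = 2.1298828 V.
V_in − V_rec = -0.000122813 V = -0.123 mV.

-0.123 mV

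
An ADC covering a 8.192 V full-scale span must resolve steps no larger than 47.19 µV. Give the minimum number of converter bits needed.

Number of steps required ≥ 8.192 V / 47.19 µV = 173596.10.
Need 2^N ≥ 173596.10; 2^17 = 131072, 2^18 = 262144.
Minimum N = 18.

18 bits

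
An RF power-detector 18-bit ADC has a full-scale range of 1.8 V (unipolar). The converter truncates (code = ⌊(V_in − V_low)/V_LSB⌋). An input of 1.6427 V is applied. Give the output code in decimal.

code 239235

LSB = 1.8 V / 262144 = 6.87 µV.
Input sits at 239235.527 steps above V_low.
⌊·⌋(239235.527) = 239235.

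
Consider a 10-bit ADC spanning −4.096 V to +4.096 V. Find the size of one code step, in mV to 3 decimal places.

8.000 mV

Full-scale span = 8.192 V.
LSB = 8.192 / 2^10 = 8.192 / 1024 = 0.008 V = 8.000 mV.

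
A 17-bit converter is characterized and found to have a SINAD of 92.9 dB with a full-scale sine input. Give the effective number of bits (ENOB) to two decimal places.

15.14 bits

ENOB = (SINAD − 1.76) / 6.02 = (92.9 − 1.76)/6.02 = 15.140.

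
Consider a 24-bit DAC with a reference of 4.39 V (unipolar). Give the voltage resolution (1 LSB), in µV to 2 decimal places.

Full-scale span = 4.39 V.
LSB = 4.39 / 2^24 = 4.39 / 16777216 = 2.61664e-07 V = 0.26 µV.

0.26 µV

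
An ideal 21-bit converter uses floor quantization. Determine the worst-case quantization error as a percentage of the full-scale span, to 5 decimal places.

0.00005 %

Truncating → worst-case error = 1 LSB = V_FS/2^21, so 100/2097152 = 4.76837e-05 % of full scale.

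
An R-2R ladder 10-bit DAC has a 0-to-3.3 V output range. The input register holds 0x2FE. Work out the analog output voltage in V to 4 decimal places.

LSB = 3.3 V / 2^10 = 3.223 mV.
Code 0x2FE = 766 decimal.
V_out = 0 + 766 × 0.00322266 V = 2.46855 V.

2.4686 V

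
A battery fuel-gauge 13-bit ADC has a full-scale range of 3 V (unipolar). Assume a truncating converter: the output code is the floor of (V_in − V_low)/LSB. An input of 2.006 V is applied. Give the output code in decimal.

code 5477

Full-scale span = 3 V; LSB = 3/2^13 = 366.21 µV.
Input sits at 5477.717 steps above V_low.
Floor → code 5477.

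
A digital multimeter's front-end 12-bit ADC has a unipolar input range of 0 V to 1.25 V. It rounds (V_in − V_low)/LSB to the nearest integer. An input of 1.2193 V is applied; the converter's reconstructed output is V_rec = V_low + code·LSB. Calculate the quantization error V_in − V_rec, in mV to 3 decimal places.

0.123 mV

One LSB is 1.25 V / 4096 = 305.18 µV.
(1.2193 − 0)/0.000305176 = 3995.4022; round gives code 3995.
Reconstructed: 1.2191772 V.
Difference: 0.000122754 V → 0.123 mV.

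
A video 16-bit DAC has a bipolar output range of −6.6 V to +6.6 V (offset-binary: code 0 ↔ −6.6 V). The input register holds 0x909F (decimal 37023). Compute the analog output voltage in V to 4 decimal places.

LSB = 13.2 V / 2^16 = 201.42 µV.
Code 0x909F = 37023 decimal.
V_out = (−6.6) + 37023 × 0.000201416 V = 0.857025 V.

0.8570 V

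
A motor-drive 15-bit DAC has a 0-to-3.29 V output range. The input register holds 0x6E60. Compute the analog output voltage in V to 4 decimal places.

2.8370 V

LSB = 3.29 V / 2^15 = 100.40 µV.
Code 0x6E60 = 28256 decimal.
V_out = 0 + 28256 × 0.000100403 V = 2.83698 V.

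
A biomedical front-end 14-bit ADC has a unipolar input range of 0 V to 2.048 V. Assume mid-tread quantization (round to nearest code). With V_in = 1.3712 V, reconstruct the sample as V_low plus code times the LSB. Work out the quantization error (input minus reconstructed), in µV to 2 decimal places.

-50.00 µV

LSB = 2.048/2^14 = 125.00 µV.
Scaled input = 10969.6000 LSBs, so code = 10970.
Reconstructed: 1.37125 V.
Difference: -5e-05 V → -50.00 µV.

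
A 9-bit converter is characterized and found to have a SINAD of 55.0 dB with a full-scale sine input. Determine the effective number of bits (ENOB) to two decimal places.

8.84 bits

ENOB = (SINAD − 1.76) / 6.02 = (55.0 − 1.76)/6.02 = 8.844.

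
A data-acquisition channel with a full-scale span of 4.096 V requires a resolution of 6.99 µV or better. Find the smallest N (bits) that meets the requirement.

20 bits

Number of steps required ≥ 4.096 V / 6.99 µV = 585979.97.
Need 2^N ≥ 585979.97; 2^19 = 524288, 2^20 = 1048576.
Minimum N = 20.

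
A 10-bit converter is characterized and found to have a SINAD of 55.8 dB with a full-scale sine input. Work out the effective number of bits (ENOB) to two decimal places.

8.98 bits

ENOB = (SINAD − 1.76) / 6.02 = (55.8 − 1.76)/6.02 = 8.977.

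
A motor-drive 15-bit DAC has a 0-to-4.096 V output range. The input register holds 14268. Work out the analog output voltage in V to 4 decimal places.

LSB = 4.096 V / 2^15 = 125.00 µV.
V_out = 0 + 14268 × 0.000125 V = 1.7835 V.

1.7835 V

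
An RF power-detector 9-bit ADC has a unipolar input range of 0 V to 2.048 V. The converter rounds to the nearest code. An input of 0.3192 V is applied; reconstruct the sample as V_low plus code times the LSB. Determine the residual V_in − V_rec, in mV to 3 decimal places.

LSB = 2.048/2^9 = 4.000 mV.
Scaled input = 79.8000 LSBs, so code = 80.
Code 80 maps back to 0 + 80×0.004 V = 0.32 V.
Difference: -0.0008 V → -0.800 mV.

-0.800 mV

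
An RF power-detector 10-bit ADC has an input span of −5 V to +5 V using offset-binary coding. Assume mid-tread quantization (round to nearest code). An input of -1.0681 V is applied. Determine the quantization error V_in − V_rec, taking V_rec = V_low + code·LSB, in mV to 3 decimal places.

LSB = 10/2^10 = 9.766 mV.
(-1.0681 − (−5))/0.00976562 = 402.6266; round gives code 403.
Code 403 maps back to (−5) + 403×0.00976562 V = -1.0644531 V.
Difference: -0.00364687 V → -3.647 mV.

-3.647 mV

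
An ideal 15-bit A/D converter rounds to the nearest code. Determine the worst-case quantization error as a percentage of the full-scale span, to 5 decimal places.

0.00153 %

Rounding → worst-case error = ½ LSB = V_FS/2^16, so 100/65536 = 0.00152588 % of full scale.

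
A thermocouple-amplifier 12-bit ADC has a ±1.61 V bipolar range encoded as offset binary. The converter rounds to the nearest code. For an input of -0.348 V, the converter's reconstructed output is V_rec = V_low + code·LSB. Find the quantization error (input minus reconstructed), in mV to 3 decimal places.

One LSB is 3.22 V / 4096 = 0.786 mV.
(V_in − V_low)/LSB = (-0.348 − (−1.61))/0.000786133 = 1605.3267 → code 1605 (round).
Code 1605 maps back to (−1.61) + 1605×0.000786133 V = -0.34825684 V.
Error = -0.348 − (−0.34825684) = 0.000256836 V = 0.257 mV.

0.257 mV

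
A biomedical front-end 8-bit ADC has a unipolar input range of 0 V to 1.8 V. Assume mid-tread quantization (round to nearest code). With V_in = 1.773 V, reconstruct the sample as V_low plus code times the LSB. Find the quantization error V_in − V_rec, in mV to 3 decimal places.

One LSB is 1.8 V / 256 = 7.031 mV.
(1.773 − 0)/0.00703125 = 252.1600; round gives code 252.
Reconstructed: 1.771875 V.
Error = 1.773 − 1.771875 = 0.001125 V = 1.125 mV.

1.125 mV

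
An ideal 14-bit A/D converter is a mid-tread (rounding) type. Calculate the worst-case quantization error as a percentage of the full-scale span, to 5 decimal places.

0.00305 %

Rounding → worst-case error = ½ LSB = V_FS/2^15, so 100/32768 = 0.00305176 % of full scale.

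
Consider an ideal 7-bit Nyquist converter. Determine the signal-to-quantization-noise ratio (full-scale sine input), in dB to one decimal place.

43.9 dB

SNR ≈ 6.02·N + 1.76 dB = 6.02·7 + 1.76 = 43.90 dB.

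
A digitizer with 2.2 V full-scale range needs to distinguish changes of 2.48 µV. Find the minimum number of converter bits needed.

20 bits

Number of steps required ≥ 2.2 V / 2.48 µV = 887096.77.
Need 2^N ≥ 887096.77; 2^19 = 524288, 2^20 = 1048576.
Minimum N = 20.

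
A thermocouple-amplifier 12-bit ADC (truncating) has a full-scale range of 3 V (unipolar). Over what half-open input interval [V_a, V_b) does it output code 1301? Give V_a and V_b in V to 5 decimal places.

LSB = 3/2^12 = 0.732 mV.
V_a = V_low + 1301·LSB = 0.952881 V; V_b = V_low + 1302·LSB = 0.953613 V.

[0.95288 V, 0.95361 V)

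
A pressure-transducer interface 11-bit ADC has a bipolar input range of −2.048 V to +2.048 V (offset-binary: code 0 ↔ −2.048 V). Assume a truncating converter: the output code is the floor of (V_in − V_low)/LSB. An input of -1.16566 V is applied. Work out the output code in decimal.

code 441

Full-scale span = 4.096 V; LSB = 4.096/2^11 = 2.000 mV.
(V_in − V_low)/LSB = (-1.16566 − (−2.048)) / 0.002 = 441.170.
Floor → code 441.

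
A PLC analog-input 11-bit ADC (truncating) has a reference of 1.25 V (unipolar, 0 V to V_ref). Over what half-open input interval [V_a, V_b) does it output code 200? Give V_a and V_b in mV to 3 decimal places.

LSB = 1.25/2^11 = 0.610 mV.
V_a = V_low + 200·LSB = 0.12207 V; V_b = V_low + 201·LSB = 0.122681 V.

[122.070 mV, 122.681 mV)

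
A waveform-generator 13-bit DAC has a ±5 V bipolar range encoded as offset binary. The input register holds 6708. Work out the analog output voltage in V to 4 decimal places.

LSB = 10 V / 2^13 = 1.221 mV.
V_out = (−5) + 6708 × 0.0012207 V = 3.18848 V.

3.1885 V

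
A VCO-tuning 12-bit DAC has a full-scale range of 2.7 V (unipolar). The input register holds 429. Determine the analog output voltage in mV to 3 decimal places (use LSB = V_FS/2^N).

LSB = 2.7 V / 2^12 = 0.659 mV.
V_out = 0 + 429 × 0.00065918 V = 0.282788 V.
= 282.788 mV.

282.788 mV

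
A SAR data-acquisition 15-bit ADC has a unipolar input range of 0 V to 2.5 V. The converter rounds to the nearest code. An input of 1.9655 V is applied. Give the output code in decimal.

LSB = 2.5 V / 32768 = 76.29 µV.
(V_in − V_low)/LSB = (1.9655 − 0) / 7.62939e-05 = 25762.202.
So the output code is 25762.

code 25762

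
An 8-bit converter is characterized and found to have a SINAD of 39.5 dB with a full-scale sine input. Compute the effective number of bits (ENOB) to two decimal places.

ENOB = (SINAD − 1.76) / 6.02 = (39.5 − 1.76)/6.02 = 6.269.

6.27 bits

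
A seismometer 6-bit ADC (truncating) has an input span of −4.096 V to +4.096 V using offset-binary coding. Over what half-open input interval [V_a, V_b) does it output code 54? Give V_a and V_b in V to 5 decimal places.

[2.81600 V, 2.94400 V)

LSB = 8.192/2^6 = 128.000 mV.
V_a = V_low + 54·LSB = 2.816 V; V_b = V_low + 55·LSB = 2.944 V.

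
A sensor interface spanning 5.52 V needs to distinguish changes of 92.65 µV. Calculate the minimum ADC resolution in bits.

Number of steps required ≥ 5.52 V / 92.65 µV = 59579.06.
Need 2^N ≥ 59579.06; 2^15 = 32768, 2^16 = 65536.
Minimum N = 16.

16 bits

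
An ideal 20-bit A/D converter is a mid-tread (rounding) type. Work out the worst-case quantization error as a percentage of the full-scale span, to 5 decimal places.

0.00005 %

Rounding → worst-case error = ½ LSB = V_FS/2^21, so 100/2097152 = 4.76837e-05 % of full scale.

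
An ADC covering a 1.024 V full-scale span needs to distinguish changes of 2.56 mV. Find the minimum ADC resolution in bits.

9 bits

Number of steps required ≥ 1.024 V / 2.56 mV = 400.00.
Need 2^N ≥ 400.00; 2^8 = 256, 2^9 = 512.
Minimum N = 9.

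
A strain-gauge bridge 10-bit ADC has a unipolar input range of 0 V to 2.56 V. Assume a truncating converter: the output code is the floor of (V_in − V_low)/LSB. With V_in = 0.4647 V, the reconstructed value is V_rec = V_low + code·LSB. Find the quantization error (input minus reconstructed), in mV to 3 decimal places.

2.200 mV

LSB = 2.56/2^10 = 2.500 mV.
(0.4647 − 0)/0.0025 = 185.8800; ⌊·⌋ gives code 185.
Reconstructed: 0.4625 V.
V_in − V_rec = 0.0022 V = 2.200 mV.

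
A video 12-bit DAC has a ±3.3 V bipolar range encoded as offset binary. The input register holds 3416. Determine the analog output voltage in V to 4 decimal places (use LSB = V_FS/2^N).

2.2043 V

LSB = 6.6 V / 2^12 = 1.611 mV.
V_out = (−3.3) + 3416 × 0.00161133 V = 2.2043 V.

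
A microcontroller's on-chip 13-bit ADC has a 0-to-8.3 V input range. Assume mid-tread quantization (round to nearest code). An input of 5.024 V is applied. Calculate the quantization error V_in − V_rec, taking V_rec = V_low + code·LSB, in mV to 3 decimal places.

One LSB is 8.3 V / 8192 = 1.013 mV.
(5.024 − 0)/0.00101318 = 4958.6275; round gives code 4959.
V_rec = 0 + 4959·0.00101318 = 5.0243774 V.
V_in − V_rec = -0.000377441 V = -0.377 mV.

-0.377 mV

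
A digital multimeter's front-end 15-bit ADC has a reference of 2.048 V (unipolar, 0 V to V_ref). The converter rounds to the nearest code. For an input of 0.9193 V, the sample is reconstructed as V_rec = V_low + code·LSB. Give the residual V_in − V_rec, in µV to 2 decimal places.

-12.50 µV

Step size: 2.048 V ÷ 2^15 = 62.50 µV.
(0.9193 − 0)/6.25e-05 = 14708.8000; round gives code 14709.
Code 14709 maps back to 0 + 14709×6.25e-05 V = 0.9193125 V.
Difference: -1.25e-05 V → -12.50 µV.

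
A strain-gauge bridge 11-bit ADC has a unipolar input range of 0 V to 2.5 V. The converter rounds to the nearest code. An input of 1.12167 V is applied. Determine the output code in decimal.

With 2048 levels over 2.5 V, one step is 1.221 mV.
Input sits at 918.872 steps above V_low.
round(918.872) = 919.

code 919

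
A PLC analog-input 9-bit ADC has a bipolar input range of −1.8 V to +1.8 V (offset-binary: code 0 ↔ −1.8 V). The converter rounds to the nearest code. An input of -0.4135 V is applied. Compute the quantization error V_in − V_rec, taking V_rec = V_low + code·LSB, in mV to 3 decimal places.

1.344 mV

One LSB is 3.6 V / 512 = 7.031 mV.
(-0.4135 − (−1.8))/0.00703125 = 197.1911; round gives code 197.
Code 197 maps back to (−1.8) + 197×0.00703125 V = -0.41484375 V.
Difference: 0.00134375 V → 1.344 mV.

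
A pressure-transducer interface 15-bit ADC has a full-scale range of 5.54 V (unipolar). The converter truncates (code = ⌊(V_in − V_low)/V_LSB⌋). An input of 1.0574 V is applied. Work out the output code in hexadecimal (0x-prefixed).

code 0x186E (decimal 6254)

LSB = 5.54 V / 32768 = 169.07 µV.
(1.0574 − 0) / 0.000169067 = 6254.311 LSBs.
Floor → code 6254.
In hexadecimal (0x-prefixed): 0x186E.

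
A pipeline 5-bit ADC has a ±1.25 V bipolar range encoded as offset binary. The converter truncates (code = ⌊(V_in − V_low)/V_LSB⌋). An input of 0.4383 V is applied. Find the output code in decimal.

code 21

LSB = 2.5 V / 32 = 78.125 mV.
(V_in − V_low)/LSB = (0.4383 − (−1.25)) / 0.078125 = 21.610.
Floor → code 21.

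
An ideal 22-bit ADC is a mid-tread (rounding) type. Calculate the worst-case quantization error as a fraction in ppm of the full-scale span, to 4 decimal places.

Rounding → worst-case error = ½ LSB = V_FS/2^23, so 1e+06/8388608 = 0.119209 ppm of full scale.

0.1192 ppm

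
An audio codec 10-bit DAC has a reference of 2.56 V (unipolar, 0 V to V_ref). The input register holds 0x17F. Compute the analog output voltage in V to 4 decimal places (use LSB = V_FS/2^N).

0.9575 V

LSB = 2.56 V / 2^10 = 2.500 mV.
Code 0x17F = 383 decimal.
V_out = 0 + 383 × 0.0025 V = 0.9575 V.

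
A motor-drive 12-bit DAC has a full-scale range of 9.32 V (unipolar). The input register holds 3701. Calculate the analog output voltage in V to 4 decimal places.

LSB = 9.32 V / 2^12 = 2.275 mV.
V_out = 0 + 3701 × 0.00227539 V = 8.42122 V.

8.4212 V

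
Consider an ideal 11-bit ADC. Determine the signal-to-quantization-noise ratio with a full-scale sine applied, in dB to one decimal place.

68.0 dB

SNR ≈ 6.02·N + 1.76 dB = 6.02·11 + 1.76 = 67.98 dB.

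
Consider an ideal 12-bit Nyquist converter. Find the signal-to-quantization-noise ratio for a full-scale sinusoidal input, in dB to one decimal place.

74.0 dB

SNR ≈ 6.02·N + 1.76 dB = 6.02·12 + 1.76 = 74.00 dB.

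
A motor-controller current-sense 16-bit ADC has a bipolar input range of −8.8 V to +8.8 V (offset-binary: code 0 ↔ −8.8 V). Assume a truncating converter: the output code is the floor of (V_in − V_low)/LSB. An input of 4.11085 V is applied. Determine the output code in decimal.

code 48075

LSB = 17.6 V / 65536 = 268.55 µV.
Input sits at 48075.311 steps above V_low.
So the output code is 48075.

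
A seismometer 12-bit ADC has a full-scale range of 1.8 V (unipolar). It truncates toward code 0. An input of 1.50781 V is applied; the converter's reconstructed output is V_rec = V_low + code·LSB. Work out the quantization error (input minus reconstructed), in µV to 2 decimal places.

46.33 µV

Step size: 1.8 V ÷ 2^12 = 439.45 µV.
(V_in − V_low)/LSB = (1.50781 − 0)/0.000439453 = 3431.1054 → code 3431 (floor).
Code 3431 maps back to 0 + 3431×0.000439453 V = 1.5077637 V.
V_in − V_rec = 4.63281e-05 V = 46.33 µV.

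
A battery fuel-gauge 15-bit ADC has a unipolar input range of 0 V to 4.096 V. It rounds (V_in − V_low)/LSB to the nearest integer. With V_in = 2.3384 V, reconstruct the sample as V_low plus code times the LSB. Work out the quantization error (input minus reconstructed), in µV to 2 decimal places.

25.00 µV

LSB = 4.096/2^15 = 125.00 µV.
Scaled input = 18707.2000 LSBs, so code = 18707.
V_rec = 0 + 18707·0.000125 = 2.338375 V.
Error = 2.3384 − 2.338375 = 2.5e-05 V = 25.00 µV.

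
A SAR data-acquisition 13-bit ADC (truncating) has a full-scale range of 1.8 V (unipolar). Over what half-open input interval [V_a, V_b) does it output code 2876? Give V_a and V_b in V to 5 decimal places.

LSB = 1.8/2^13 = 219.73 µV.
V_a = V_low + 2876·LSB = 0.631934 V; V_b = V_low + 2877·LSB = 0.632153 V.

[0.63193 V, 0.63215 V)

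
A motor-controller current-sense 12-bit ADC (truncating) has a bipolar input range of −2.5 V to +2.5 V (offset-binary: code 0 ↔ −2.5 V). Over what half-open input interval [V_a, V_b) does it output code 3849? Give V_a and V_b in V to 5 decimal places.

[2.19849 V, 2.19971 V)

LSB = 5/2^12 = 1.221 mV.
V_a = V_low + 3849·LSB = 2.19849 V; V_b = V_low + 3850·LSB = 2.19971 V.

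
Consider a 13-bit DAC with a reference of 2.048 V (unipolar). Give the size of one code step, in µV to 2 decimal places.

Full-scale span = 2.048 V.
LSB = 2.048 / 2^13 = 2.048 / 8192 = 0.00025 V = 250.00 µV.

250.00 µV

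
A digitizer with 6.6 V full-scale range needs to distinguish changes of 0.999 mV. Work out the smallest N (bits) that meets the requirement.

13 bits

Number of steps required ≥ 6.6 V / 0.999 mV = 6606.61.
Need 2^N ≥ 6606.61; 2^12 = 4096, 2^13 = 8192.
Minimum N = 13.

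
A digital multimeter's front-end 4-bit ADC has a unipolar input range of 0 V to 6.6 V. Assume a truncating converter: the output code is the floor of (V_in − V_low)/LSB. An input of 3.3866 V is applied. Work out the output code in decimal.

LSB = 6.6 V / 16 = 412.500 mV.
(V_in − V_low)/LSB = (3.3866 − 0) / 0.4125 = 8.210.
⌊·⌋(8.210) = 8.

code 8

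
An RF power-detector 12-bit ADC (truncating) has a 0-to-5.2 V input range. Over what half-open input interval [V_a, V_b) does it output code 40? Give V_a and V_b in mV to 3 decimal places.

[50.781 mV, 52.051 mV)

LSB = 5.2/2^12 = 1.270 mV.
V_a = V_low + 40·LSB = 0.0507812 V; V_b = V_low + 41·LSB = 0.0520508 V.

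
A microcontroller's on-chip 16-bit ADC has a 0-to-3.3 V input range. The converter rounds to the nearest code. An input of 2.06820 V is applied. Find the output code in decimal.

code 41073

Full-scale span = 3.3 V; LSB = 3.3/2^16 = 50.35 µV.
Input sits at 41073.199 steps above V_low.
round(41073.199) = 41073.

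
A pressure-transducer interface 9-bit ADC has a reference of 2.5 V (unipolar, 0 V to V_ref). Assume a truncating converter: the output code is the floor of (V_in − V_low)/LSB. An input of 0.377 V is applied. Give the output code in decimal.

code 77

Full-scale span = 2.5 V; LSB = 2.5/2^9 = 4.883 mV.
Input sits at 77.210 steps above V_low.
⌊·⌋(77.210) = 77.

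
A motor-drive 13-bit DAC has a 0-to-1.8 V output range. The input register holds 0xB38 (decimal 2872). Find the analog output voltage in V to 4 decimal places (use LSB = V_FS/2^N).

LSB = 1.8 V / 2^13 = 219.73 µV.
Code 0xB38 = 2872 decimal.
V_out = 0 + 2872 × 0.000219727 V = 0.631055 V.

0.6311 V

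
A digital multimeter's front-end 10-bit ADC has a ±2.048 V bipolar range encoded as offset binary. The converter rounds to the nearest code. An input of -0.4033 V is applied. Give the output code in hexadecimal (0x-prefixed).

code 0x19B (decimal 411)

With 1024 levels over 4.096 V, one step is 4.000 mV.
(V_in − V_low)/LSB = (-0.4033 − (−2.048)) / 0.004 = 411.175.
Round → code 411.
In hexadecimal (0x-prefixed): 0x19B.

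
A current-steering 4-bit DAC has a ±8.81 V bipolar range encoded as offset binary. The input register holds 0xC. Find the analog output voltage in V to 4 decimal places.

4.4050 V

LSB = 17.62 V / 2^4 = 1.1013 V.
Code 0xC = 12 decimal.
V_out = (−8.81) + 12 × 1.10125 V = 4.405 V.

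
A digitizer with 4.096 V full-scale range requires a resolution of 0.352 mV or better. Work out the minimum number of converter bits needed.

14 bits

Number of steps required ≥ 4.096 V / 0.352 mV = 11636.36.
Need 2^N ≥ 11636.36; 2^13 = 8192, 2^14 = 16384.
Minimum N = 14.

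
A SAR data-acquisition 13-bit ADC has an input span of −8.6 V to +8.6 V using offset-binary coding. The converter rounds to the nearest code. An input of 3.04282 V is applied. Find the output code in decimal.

code 5545

Full-scale span = 17.2 V; LSB = 17.2/2^13 = 2.100 mV.
(V_in − V_low)/LSB = (3.04282 − (−8.6)) / 0.00209961 = 5545.231.
Round → code 5545.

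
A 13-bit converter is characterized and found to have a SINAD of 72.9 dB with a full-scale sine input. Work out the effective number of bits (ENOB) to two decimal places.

ENOB = (SINAD − 1.76) / 6.02 = (72.9 − 1.76)/6.02 = 11.817.

11.82 bits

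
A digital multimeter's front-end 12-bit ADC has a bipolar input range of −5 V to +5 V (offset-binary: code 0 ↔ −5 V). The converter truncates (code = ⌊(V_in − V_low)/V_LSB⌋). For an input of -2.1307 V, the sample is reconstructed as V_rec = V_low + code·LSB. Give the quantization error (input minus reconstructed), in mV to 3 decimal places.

LSB = 10/2^12 = 2.441 mV.
(-2.1307 − (−5))/0.00244141 = 1175.2653; ⌊·⌋ gives code 1175.
Code 1175 maps back to (−5) + 1175×0.00244141 V = -2.1313477 V.
Difference: 0.000647656 V → 0.648 mV.

0.648 mV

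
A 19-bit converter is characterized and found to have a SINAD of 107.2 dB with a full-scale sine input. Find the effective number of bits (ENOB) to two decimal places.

ENOB = (SINAD − 1.76) / 6.02 = (107.2 − 1.76)/6.02 = 17.515.

17.51 bits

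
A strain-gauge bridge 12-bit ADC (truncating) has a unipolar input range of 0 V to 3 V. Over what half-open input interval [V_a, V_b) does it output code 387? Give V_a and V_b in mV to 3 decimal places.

[283.447 mV, 284.180 mV)

LSB = 3/2^12 = 0.732 mV.
V_a = V_low + 387·LSB = 0.283447 V; V_b = V_low + 388·LSB = 0.28418 V.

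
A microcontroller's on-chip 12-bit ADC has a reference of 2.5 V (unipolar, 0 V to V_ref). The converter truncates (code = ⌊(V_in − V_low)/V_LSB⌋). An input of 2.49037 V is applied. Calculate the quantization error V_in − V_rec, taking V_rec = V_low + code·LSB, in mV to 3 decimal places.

0.136 mV

One LSB is 2.5 V / 4096 = 0.610 mV.
(V_in − V_low)/LSB = (2.49037 − 0)/0.000610352 = 4080.2222 → code 4080 (floor).
Reconstructed: 2.4902344 V.
Difference: 0.000135625 V → 0.136 mV.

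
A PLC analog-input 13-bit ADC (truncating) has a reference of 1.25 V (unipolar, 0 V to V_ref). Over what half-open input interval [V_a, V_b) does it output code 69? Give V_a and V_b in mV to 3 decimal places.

[10.529 mV, 10.681 mV)

LSB = 1.25/2^13 = 152.59 µV.
V_a = V_low + 69·LSB = 0.0105286 V; V_b = V_low + 70·LSB = 0.0106812 V.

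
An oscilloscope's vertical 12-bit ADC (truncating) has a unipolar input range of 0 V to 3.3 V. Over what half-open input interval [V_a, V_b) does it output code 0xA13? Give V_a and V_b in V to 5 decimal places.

[2.07781 V, 2.07861 V)

LSB = 3.3/2^12 = 0.806 mV.
Code 0xA13 = 2579 decimal.
V_a = V_low + 2579·LSB = 2.07781 V; V_b = V_low + 2580·LSB = 2.07861 V.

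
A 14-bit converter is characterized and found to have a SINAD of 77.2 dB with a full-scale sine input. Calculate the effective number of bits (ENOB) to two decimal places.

ENOB = (SINAD − 1.76) / 6.02 = (77.2 − 1.76)/6.02 = 12.532.

12.53 bits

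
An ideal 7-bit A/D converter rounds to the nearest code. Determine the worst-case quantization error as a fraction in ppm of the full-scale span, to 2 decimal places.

Rounding → worst-case error = ½ LSB = V_FS/2^8, so 1e+06/256 = 3906.25 ppm of full scale.

3906.25 ppm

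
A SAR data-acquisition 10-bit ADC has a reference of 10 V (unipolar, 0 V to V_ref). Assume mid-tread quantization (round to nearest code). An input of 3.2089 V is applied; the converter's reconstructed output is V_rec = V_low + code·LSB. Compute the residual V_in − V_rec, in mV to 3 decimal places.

-3.991 mV

One LSB is 10 V / 1024 = 9.766 mV.
(3.2089 − 0)/0.00976562 = 328.5914; round gives code 329.
Reconstructed: 3.2128906 V.
Error = 3.2089 − 3.2128906 = -0.00399063 V = -3.991 mV.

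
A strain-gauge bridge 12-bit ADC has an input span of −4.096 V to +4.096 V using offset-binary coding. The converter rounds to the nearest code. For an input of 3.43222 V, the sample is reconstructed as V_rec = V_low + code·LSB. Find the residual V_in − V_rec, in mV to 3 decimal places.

LSB = 8.192/2^12 = 2.000 mV.
(3.43222 − (−4.096))/0.002 = 3764.1100; round gives code 3764.
V_rec = (−4.096) + 3764·0.002 = 3.432 V.
V_in − V_rec = 0.00022 V = 0.220 mV.

0.220 mV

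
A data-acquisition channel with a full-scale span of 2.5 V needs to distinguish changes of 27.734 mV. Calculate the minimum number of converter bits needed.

7 bits

Number of steps required ≥ 2.5 V / 27.734 mV = 90.14.
Need 2^N ≥ 90.14; 2^6 = 64, 2^7 = 128.
Minimum N = 7.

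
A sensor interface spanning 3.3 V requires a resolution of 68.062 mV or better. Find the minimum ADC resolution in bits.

Number of steps required ≥ 3.3 V / 68.062 mV = 48.49.
Need 2^N ≥ 48.49; 2^5 = 32, 2^6 = 64.
Minimum N = 6.

6 bits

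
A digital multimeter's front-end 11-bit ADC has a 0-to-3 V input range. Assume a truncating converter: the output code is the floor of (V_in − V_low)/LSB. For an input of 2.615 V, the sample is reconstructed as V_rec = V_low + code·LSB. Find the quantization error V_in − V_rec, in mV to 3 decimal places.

0.254 mV

Step size: 3 V ÷ 2^11 = 1.465 mV.
(V_in − V_low)/LSB = (2.615 − 0)/0.00146484 = 1785.1733 → code 1785 (floor).
V_rec = 0 + 1785·0.00146484 = 2.6147461 V.
V_in − V_rec = 0.000253906 V = 0.254 mV.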